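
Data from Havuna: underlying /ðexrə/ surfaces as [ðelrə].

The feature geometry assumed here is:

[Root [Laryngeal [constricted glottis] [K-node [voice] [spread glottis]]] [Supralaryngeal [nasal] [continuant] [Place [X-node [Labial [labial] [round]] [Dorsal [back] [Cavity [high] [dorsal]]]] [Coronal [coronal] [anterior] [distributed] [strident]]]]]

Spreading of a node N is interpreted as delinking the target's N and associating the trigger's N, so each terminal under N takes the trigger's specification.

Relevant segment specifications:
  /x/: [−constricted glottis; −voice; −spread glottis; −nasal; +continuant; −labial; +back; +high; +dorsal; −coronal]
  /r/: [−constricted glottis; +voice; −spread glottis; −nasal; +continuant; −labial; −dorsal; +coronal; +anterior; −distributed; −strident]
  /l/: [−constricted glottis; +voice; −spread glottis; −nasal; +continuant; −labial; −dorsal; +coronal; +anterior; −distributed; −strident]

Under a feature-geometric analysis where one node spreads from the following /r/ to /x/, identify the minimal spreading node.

Root

The alternation /x/ → [l] changes [voice], [coronal], [anterior], [distributed], [strident], [dorsal], [high], [back] and nothing else.
In this geometry the lowest node dominating all of them is Root: every daughter of Root dominates only a proper subset, so no lower node suffices.
Spreading Root from /r/ overwrites each of those terminals with /r/'s values, yielding exactly [l].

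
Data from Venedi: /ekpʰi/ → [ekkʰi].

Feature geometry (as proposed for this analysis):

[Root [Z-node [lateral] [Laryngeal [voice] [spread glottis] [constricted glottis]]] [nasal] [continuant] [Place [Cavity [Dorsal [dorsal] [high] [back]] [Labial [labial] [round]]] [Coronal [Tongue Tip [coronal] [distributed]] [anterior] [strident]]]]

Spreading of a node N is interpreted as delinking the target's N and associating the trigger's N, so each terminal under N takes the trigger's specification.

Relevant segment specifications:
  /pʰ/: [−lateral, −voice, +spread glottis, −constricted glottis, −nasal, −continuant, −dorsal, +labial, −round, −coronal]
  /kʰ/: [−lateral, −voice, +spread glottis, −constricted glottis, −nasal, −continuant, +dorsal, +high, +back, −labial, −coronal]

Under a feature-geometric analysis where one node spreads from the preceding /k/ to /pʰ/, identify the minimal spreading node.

The alternation /pʰ/ → [kʰ] changes [labial], [round], [dorsal], [high], [back] and nothing else.
These terminals are all dominated by Cavity, and no proper subconstituent of Cavity covers them all; Cavity is their lowest common ancestor.
Delinking /pʰ/'s Cavity and associating /k/'s Cavity gives precisely the feature bundle of [kʰ].
[spread glottis], a feature on which the two segments disagree outside Cavity, is unchanged — nothing dominating it spread, and Cavity is the minimal sufficient constituent.

Cavity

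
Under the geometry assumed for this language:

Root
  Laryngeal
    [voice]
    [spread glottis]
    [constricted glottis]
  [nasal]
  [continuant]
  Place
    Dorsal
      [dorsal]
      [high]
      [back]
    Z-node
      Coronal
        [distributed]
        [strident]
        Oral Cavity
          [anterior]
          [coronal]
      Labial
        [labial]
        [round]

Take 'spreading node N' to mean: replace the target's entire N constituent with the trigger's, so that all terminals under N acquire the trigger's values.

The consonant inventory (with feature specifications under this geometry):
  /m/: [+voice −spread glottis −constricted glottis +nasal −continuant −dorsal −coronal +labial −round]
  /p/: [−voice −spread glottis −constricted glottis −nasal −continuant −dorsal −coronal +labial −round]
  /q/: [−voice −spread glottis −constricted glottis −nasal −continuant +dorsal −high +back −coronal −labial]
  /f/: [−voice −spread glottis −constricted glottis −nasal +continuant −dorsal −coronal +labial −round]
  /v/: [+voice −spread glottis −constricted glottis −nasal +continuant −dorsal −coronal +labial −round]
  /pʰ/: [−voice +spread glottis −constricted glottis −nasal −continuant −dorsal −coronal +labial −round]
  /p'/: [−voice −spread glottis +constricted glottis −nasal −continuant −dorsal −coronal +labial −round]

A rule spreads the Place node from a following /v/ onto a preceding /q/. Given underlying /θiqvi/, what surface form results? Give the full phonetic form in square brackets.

[θipvi]

The Place node dominates the terminals [dorsal], [high], [back], [distributed], [strident], [anterior], [coronal], [labial], [round].
After delinking /q/'s Place and linking /v/'s, the affected terminals become [−dorsal], [−coronal], [+labial], [−round]; [voice], [spread glottis], [constricted glottis], … (outside Place) are retained from /q/.
Among the inventory, only /p/ has exactly this specification, giving the surface form [θipvi].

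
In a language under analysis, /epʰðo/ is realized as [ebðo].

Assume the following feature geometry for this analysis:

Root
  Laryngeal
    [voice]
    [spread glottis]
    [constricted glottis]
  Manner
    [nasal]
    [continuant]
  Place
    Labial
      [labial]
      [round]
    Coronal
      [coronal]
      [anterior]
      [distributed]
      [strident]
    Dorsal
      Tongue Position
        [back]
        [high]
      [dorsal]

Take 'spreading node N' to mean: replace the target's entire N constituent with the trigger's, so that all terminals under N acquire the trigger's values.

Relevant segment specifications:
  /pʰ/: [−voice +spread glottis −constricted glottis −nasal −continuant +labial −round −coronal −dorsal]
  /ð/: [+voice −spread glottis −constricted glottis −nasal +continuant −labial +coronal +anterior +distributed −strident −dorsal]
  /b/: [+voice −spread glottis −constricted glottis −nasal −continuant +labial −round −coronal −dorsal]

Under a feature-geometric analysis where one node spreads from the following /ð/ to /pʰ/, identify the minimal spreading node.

Laryngeal

The alternation /pʰ/ → [b] changes [voice], [spread glottis] and nothing else.
Tracing each changed feature up the tree, the paths first meet at Laryngeal; any lower node misses at least one of them.
Spreading Laryngeal from /ð/ overwrites each of those terminals with /ð/'s values, yielding exactly [b].
Since [continuant], [labial] are preserved even though /ð/ disagrees there, no node above Laryngeal spread.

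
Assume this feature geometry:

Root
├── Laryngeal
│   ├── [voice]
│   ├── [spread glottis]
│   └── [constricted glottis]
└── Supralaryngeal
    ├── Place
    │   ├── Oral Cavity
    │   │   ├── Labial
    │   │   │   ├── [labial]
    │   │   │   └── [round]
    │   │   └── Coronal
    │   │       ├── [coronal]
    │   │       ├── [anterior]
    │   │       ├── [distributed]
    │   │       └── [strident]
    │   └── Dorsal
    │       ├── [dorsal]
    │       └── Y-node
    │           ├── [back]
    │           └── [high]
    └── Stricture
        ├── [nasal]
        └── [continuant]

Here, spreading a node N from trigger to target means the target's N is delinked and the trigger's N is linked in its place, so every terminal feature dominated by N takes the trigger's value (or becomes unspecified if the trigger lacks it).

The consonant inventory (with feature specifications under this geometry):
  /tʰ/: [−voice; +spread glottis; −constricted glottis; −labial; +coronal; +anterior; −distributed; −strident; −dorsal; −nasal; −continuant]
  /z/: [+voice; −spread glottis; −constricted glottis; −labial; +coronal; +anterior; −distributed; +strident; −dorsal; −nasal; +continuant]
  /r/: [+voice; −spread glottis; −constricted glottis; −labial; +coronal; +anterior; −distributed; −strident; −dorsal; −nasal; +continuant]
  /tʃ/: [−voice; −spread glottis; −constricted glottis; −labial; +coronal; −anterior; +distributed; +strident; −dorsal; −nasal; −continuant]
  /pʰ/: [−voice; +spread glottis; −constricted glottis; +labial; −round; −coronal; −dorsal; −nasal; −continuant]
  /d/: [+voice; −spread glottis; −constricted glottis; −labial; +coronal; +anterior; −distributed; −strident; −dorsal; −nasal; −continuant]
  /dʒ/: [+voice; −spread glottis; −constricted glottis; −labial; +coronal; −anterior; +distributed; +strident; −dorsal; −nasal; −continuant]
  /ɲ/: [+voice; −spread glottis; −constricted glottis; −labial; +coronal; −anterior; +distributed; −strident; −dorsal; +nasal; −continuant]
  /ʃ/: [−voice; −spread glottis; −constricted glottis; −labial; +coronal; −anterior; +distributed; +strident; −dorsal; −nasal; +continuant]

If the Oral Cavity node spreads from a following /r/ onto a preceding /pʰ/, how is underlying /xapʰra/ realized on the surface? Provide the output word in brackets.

Oral Cavity immediately or transitively dominates [labial], [round], [coronal], [anterior], [distributed], [strident].
Spreading Oral Cavity from /r/ onto /pʰ/ replaces those values with /r/'s: [−labial], [+coronal], [+anterior], [−distributed], [−strident]. Features outside Oral Cavity ([voice], [spread glottis], [constricted glottis], …) stay as in /pʰ/.
The resulting bundle matches /tʰ/ in the inventory; substituting it for /pʰ/ gives [xatʰra].

[xatʰra]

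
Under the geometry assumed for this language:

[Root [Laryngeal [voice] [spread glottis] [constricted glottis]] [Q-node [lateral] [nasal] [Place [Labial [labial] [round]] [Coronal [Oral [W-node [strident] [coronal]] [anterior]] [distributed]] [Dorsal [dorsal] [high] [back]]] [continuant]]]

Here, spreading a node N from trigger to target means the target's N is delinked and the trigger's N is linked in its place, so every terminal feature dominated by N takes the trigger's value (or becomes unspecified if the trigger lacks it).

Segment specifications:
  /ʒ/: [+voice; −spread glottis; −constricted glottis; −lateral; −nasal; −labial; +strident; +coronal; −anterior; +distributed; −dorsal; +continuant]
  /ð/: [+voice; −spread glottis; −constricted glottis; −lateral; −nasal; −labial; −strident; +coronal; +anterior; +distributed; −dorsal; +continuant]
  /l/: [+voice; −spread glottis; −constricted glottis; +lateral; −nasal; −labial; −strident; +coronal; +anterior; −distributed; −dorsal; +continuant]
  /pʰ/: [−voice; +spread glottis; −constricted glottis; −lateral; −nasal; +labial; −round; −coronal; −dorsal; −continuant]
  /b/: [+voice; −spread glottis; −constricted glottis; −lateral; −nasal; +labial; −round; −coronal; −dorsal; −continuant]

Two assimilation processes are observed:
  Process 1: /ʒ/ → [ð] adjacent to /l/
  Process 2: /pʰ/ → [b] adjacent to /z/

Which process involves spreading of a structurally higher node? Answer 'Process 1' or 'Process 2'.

In Process 1, [anterior], [strident] change, so the minimal spreading node is Oral at depth 4.
Process 2: the features that change are [voice], [spread glottis]; the minimal node is Laryngeal (depth 1).
Laryngeal (depth 1) sits above Oral (depth 4), making Process 2 the one with the higher spreading node.

Process 2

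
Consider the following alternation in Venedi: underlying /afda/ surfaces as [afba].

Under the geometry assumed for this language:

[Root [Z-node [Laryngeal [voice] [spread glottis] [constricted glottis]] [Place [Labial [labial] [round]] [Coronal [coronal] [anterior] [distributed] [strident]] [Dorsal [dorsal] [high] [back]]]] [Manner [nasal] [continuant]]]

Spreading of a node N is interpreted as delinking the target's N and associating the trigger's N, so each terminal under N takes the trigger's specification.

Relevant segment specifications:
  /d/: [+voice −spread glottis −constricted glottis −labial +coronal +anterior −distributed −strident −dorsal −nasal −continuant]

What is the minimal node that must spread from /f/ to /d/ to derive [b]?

Place

/d/ and [b] differ in [labial], [round], [coronal], [anterior], [distributed], [strident]; every other specified feature is identical.
Tracing each changed feature up the tree, the paths first meet at Place; any lower node misses at least one of them.
Spreading Place from /f/ overwrites each of those terminals with /f/'s values, yielding exactly [b].
Since [voice] is preserved even though /f/ disagrees there, no node above Place spread.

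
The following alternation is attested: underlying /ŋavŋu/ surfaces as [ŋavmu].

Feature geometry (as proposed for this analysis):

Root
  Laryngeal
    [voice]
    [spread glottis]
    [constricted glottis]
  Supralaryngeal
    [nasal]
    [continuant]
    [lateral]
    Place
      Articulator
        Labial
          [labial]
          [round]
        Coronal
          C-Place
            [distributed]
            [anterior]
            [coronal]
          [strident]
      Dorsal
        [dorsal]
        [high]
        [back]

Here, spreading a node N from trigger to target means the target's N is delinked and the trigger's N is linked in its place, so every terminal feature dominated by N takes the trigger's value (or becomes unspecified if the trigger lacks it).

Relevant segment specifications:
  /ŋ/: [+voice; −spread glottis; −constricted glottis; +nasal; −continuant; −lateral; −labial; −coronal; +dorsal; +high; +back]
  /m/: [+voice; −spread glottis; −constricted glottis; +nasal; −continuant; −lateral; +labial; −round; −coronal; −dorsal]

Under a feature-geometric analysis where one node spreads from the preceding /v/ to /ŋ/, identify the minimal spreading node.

Place

Feature comparison: [labial], [round], [dorsal], [high], [back] differ between /ŋ/ and [m]; the remaining terminals match.
Tracing each changed feature up the tree, the paths first meet at Place; any lower node misses at least one of them.
Spreading Place from /v/ overwrites each of those terminals with /v/'s values, yielding exactly [m].
[nasal], [continuant] — on which /v/ differs from /ŋ/ — are unchanged, so neither Supralaryngeal nor anything higher can have spread; the constituent is no larger than Place.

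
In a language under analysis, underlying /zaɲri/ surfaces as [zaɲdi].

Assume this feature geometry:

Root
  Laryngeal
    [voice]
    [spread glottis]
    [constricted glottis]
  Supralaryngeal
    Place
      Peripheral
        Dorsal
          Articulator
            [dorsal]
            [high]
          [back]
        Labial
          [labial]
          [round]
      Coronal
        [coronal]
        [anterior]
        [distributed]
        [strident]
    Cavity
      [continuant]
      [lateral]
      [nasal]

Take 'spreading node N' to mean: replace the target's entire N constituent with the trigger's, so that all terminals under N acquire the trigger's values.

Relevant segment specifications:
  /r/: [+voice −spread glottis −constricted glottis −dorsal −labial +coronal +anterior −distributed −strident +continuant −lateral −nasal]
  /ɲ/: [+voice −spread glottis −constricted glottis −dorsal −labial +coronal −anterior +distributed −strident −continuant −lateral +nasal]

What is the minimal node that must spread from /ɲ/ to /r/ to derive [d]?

/r/ and [d] differ in [continuant]; every other specified feature is identical.
Only a single terminal changes, and /ɲ/ supplies the new value, so [continuant] itself is the minimal spreading constituent.
[nasal] — on which /ɲ/ differs from /r/ — is unchanged, so neither Cavity nor anything higher can have spread; the constituent is no larger than [continuant].

[continuant]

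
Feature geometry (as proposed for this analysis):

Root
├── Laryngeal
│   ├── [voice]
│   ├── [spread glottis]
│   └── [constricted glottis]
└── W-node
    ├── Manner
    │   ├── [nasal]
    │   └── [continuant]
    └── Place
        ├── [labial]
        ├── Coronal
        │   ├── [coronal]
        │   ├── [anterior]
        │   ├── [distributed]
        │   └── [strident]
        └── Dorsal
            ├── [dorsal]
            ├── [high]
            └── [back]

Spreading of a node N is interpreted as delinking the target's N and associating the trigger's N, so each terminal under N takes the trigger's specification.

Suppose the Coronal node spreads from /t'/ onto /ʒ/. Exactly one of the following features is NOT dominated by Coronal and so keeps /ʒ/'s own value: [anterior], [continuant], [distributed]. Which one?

Under this geometry, Coronal contains [coronal], [anterior], [distributed], [strident].
Spreading Coronal replaces [anterior], [distributed] with the trigger's values, since each sits inside the Coronal constituent.
[continuant] attaches under Manner, not under Coronal, so /ʒ/ retains its own value for [continuant].

[continuant]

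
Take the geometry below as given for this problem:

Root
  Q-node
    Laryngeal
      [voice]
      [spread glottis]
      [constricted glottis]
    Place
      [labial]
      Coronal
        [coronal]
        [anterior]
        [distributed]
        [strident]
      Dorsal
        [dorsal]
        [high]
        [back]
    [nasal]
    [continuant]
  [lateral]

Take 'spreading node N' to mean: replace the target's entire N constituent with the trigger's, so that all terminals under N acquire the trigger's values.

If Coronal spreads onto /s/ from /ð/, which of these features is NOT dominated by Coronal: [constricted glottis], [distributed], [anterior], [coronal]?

Coronal dominates exactly [coronal], [anterior], [distributed], [strident].
[coronal], [distributed], [anterior] all lie under Coronal, so they are overwritten when Coronal spreads.
But [constricted glottis] is a dependent of Laryngeal, outside Coronal; it is therefore untouched by the spreading.

[constricted glottis]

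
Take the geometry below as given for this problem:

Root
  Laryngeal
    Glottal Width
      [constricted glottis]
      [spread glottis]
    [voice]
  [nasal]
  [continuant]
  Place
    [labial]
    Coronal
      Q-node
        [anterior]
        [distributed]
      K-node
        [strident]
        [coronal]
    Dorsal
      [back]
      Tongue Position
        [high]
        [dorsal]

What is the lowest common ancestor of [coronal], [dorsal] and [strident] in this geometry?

[coronal] lies under K-node (below Place).
[dorsal] lies under Tongue Position (below Place).
[strident] lies under K-node (below Place).
Place is the lowest common ancestor — every listed feature sits under it, and no single subconstituent of Place covers them all.

Place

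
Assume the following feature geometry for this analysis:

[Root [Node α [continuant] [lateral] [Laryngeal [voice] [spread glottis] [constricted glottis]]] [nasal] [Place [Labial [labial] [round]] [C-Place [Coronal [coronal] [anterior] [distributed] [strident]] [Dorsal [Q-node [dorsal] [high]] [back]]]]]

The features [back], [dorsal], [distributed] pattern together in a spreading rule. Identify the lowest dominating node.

[back]: Root → Place → C-Place → Dorsal → [back].
[dorsal]: Root → Place → C-Place → Dorsal → Q-node → [dorsal].
[distributed]: Root → Place → C-Place → Coronal → [distributed].
These paths first converge at C-Place; no daughter of C-Place dominates all 3 features, so C-Place is the minimal constituent.

C-Place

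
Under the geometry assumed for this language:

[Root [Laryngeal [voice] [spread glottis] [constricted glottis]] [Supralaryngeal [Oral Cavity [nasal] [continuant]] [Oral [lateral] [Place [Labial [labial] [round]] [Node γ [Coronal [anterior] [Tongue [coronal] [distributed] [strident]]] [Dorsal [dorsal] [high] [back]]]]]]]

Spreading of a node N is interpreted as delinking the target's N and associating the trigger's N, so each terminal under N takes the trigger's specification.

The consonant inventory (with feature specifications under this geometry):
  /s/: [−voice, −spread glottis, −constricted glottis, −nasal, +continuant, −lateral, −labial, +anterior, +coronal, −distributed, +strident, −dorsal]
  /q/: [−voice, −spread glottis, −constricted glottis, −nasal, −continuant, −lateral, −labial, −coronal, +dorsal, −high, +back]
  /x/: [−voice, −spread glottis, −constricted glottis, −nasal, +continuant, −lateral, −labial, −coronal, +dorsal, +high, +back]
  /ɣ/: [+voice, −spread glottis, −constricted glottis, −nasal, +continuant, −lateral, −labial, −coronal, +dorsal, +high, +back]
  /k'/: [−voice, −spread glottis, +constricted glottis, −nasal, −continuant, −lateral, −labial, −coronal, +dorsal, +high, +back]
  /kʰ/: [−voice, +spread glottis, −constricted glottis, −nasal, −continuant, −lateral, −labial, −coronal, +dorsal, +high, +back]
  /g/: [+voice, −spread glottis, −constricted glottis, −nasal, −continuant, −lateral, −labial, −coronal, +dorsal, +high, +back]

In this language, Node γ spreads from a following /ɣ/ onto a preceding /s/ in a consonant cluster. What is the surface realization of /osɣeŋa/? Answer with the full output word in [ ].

The Node γ node dominates the terminals [anterior], [coronal], [distributed], [strident], [dorsal], [high], [back].
After delinking /s/'s Node γ and linking /ɣ/'s, the affected terminals become [−coronal], [+dorsal], [+high], [+back]; [voice], [spread glottis], [constricted glottis], … (outside Node γ) are retained from /s/.
Among the inventory, only /x/ has exactly this specification, giving the surface form [oxɣeŋa].

[oxɣeŋa]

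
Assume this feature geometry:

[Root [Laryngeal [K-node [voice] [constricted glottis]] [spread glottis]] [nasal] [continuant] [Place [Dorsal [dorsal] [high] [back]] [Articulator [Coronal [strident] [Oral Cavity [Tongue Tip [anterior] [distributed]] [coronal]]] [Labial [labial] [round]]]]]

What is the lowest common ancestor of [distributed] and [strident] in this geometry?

[distributed]: Root / Place / Articulator / Coronal / Oral Cavity / Tongue Tip / [distributed].
[strident]: Root / Place / Articulator / Coronal / [strident].
These paths first converge at Coronal; no daughter of Coronal dominates all 2 features, so Coronal is the minimal constituent.

Coronal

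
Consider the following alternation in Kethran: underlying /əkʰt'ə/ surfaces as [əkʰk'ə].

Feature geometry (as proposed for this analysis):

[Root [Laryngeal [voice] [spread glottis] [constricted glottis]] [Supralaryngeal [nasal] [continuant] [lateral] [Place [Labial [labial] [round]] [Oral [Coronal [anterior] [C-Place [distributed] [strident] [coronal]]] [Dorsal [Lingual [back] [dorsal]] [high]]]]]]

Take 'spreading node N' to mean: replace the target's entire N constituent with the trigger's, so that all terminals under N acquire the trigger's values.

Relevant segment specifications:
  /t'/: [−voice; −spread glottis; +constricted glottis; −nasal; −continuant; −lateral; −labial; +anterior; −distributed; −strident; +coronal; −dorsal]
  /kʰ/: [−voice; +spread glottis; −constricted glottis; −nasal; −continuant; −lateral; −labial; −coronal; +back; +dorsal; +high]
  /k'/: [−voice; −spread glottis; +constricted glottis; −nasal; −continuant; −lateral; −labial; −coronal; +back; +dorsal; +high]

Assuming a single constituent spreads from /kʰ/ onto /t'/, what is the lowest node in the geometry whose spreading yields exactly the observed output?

Feature comparison: [coronal], [anterior], [distributed], [strident], [dorsal], [high], [back] differ between /t'/ and [k']; the remaining terminals match.
The smallest constituent containing every changed terminal is Oral — each of its daughters lacks at least one of the affected features.
Spreading Oral from /kʰ/ overwrites each of those terminals with /kʰ/'s values, yielding exactly [k'].
[spread glottis], [constricted glottis] stay as in /t'/ although /kʰ/ differs there, so no node dominating them spread; among the remaining candidates Oral is the lowest that derives the output.

Oral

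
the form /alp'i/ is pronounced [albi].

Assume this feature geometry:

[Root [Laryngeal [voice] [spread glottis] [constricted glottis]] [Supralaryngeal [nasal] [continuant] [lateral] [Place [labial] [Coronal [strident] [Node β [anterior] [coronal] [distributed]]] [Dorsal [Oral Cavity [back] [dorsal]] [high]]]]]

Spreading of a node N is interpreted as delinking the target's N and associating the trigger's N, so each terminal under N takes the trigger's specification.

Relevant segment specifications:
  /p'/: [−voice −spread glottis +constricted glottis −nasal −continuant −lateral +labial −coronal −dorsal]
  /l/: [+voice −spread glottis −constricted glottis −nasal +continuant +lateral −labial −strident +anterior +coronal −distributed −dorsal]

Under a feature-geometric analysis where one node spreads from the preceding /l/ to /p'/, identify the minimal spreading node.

Comparing /p'/ with its surface form [b], the features that change are [voice], [constricted glottis].
These terminals are all dominated by Laryngeal, and no proper subconstituent of Laryngeal covers them all; Laryngeal is their lowest common ancestor.
Spreading Laryngeal from /l/ overwrites each of those terminals with /l/'s values, yielding exactly [b].
[continuant], [labial] — on which /l/ differs from /p'/ — are unchanged, so Root cannot have spread; the constituent is no larger than Laryngeal.

Laryngeal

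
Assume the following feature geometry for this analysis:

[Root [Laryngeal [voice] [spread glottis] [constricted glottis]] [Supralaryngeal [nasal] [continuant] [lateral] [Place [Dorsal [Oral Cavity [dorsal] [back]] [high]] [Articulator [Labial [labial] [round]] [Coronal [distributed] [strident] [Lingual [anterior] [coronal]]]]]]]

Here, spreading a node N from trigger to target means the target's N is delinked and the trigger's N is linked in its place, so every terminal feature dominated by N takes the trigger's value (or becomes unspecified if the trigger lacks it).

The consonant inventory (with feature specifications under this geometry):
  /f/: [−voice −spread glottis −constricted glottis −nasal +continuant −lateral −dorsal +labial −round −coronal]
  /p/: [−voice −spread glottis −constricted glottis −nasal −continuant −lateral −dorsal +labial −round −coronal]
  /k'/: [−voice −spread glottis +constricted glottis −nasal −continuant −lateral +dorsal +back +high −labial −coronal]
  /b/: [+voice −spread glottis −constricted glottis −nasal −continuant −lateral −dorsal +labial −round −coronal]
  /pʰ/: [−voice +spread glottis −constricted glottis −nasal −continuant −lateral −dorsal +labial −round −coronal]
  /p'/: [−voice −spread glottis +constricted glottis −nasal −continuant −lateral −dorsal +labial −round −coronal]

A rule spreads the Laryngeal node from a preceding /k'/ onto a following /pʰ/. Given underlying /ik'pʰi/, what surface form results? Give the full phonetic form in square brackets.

The Laryngeal node dominates the terminals [voice], [spread glottis], [constricted glottis].
After delinking /pʰ/'s Laryngeal and linking /k'/'s, the affected terminals become [−voice], [−spread glottis], [+constricted glottis]; [nasal], [continuant], [lateral], … (outside Laryngeal) are retained from /pʰ/.
This feature bundle is that of [p'], so /ik'pʰi/ surfaces as [ik'p'i].

[ik'p'i]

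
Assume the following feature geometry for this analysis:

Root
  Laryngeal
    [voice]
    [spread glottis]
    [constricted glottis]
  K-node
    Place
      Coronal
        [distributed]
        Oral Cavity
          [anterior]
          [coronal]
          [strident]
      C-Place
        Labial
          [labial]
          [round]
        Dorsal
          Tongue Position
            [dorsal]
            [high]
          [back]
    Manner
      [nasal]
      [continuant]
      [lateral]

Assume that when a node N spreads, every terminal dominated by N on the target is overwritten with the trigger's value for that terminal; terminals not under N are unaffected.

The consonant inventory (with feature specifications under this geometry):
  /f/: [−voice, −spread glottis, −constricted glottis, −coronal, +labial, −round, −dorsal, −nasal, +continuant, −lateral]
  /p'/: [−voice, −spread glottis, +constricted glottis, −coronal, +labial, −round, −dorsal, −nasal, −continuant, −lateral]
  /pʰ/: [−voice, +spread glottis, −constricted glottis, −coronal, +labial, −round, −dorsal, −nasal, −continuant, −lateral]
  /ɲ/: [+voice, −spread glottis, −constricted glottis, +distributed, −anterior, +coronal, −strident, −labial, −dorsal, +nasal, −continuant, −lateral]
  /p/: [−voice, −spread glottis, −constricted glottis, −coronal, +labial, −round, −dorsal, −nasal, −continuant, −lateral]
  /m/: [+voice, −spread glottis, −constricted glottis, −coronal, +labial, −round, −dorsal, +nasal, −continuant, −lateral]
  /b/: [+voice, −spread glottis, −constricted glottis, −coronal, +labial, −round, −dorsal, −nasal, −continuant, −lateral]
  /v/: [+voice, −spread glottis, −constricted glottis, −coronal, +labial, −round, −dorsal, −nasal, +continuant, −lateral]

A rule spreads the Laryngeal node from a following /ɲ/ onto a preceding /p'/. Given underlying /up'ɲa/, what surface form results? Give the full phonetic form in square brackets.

The Laryngeal node dominates the terminals [voice], [spread glottis], [constricted glottis].
Spreading Laryngeal from /ɲ/ onto /p'/ replaces those values with /ɲ/'s: [+voice], [−spread glottis], [−constricted glottis]. Features outside Laryngeal ([coronal], [labial], [round], …) stay as in /p'/.
The resulting bundle matches /b/ in the inventory; substituting it for /p'/ gives [ubɲa].

[ubɲa]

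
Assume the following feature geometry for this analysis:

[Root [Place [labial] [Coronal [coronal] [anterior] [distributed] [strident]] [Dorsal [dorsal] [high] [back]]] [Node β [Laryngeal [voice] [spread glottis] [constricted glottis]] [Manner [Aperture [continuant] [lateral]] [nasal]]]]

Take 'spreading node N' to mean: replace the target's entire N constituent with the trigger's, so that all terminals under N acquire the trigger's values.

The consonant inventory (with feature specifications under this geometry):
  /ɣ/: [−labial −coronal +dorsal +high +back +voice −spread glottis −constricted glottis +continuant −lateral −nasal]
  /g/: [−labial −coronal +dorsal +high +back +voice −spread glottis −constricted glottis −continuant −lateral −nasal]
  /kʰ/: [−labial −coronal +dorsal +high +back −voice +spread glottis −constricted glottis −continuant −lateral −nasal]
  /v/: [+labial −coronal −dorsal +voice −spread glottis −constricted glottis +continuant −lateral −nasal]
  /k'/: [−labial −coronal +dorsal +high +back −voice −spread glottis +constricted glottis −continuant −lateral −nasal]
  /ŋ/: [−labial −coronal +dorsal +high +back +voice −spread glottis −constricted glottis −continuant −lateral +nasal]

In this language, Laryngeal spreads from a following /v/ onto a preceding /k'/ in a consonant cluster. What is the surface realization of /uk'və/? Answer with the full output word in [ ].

[ugvə]

Terminals under Laryngeal in this geometry: [voice], [spread glottis], [constricted glottis].
The target acquires /v/'s values for everything under Laryngeal — [+voice], [−spread glottis], [−constricted glottis] — while keeping its own [labial], [coronal], [dorsal], ….
This feature bundle is that of [g], so /uk'və/ surfaces as [ugvə].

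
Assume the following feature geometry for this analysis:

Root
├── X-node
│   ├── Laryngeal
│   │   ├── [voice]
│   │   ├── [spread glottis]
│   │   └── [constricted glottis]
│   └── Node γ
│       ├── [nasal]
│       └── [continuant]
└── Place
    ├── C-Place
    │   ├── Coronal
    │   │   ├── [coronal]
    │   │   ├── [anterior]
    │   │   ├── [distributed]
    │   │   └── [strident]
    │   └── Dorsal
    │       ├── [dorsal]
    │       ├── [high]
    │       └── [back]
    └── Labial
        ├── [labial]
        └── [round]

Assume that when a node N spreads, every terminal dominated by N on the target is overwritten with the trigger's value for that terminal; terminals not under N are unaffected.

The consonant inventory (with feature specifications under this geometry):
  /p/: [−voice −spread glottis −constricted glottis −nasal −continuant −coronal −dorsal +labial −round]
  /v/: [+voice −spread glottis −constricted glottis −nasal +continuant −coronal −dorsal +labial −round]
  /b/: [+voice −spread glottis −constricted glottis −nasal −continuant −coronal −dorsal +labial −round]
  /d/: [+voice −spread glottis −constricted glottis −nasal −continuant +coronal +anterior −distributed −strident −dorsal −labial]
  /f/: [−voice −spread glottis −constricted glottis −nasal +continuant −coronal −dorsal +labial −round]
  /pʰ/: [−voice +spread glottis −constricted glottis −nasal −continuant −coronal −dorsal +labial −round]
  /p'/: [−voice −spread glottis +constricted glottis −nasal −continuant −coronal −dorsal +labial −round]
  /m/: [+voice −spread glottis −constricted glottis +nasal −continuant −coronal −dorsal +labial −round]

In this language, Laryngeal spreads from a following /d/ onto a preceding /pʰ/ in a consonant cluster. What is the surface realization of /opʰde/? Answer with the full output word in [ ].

[obde]

The Laryngeal node dominates the terminals [voice], [spread glottis], [constricted glottis].
Spreading Laryngeal from /d/ onto /pʰ/ replaces those values with /d/'s: [+voice], [−spread glottis], [−constricted glottis]. Features outside Laryngeal ([nasal], [continuant], [coronal], …) stay as in /pʰ/.
The resulting bundle matches /b/ in the inventory; substituting it for /pʰ/ gives [obde].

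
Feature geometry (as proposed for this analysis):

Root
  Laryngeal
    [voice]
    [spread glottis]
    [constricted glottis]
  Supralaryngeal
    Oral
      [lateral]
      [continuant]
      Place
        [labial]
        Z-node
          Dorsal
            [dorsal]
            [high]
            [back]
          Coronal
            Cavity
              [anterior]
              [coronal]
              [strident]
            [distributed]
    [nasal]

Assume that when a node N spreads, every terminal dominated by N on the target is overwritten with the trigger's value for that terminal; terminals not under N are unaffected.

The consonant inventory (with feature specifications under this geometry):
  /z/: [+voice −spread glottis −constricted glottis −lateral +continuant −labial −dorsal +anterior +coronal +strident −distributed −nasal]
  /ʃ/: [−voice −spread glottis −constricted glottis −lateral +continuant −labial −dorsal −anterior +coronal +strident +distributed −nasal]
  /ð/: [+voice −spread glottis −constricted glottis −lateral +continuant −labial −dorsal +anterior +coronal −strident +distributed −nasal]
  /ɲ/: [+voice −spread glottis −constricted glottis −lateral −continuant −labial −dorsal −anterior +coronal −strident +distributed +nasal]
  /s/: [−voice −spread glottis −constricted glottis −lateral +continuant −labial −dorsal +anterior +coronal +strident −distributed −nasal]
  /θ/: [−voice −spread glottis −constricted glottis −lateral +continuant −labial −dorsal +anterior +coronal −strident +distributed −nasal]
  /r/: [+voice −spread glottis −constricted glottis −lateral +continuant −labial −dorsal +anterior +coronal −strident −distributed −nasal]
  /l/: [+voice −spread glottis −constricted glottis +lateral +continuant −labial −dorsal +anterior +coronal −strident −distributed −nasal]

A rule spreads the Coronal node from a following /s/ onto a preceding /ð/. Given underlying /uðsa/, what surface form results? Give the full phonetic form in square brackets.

Coronal immediately or transitively dominates [anterior], [coronal], [strident], [distributed].
The target acquires /s/'s values for everything under Coronal — [+anterior], [+coronal], [+strident], [−distributed] — while keeping its own [voice], [spread glottis], [constricted glottis], ….
The resulting bundle matches /z/ in the inventory; substituting it for /ð/ gives [uzsa].

[uzsa]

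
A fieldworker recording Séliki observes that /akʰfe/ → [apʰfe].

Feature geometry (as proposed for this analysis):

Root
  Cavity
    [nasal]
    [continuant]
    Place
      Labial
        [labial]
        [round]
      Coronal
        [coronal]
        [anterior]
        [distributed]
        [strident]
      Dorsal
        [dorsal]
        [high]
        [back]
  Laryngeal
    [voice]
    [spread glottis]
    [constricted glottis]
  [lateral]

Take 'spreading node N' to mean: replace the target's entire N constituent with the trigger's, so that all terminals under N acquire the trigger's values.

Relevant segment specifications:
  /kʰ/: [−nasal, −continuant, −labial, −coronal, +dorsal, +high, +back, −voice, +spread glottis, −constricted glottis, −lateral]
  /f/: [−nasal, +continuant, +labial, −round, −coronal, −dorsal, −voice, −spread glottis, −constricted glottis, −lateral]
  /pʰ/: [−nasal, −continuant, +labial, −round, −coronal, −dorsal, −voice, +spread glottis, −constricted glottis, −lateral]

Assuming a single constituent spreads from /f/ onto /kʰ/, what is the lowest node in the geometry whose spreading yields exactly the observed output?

/kʰ/ and [pʰ] differ in [labial], [round], [dorsal], [high], [back]; every other specified feature is identical.
Tracing each changed feature up the tree, the paths first meet at Place; any lower node misses at least one of them.
Delinking /kʰ/'s Place and associating /f/'s Place gives precisely the feature bundle of [pʰ].
Since [continuant] is preserved even though /f/ disagrees there, no node above Place spread.

Place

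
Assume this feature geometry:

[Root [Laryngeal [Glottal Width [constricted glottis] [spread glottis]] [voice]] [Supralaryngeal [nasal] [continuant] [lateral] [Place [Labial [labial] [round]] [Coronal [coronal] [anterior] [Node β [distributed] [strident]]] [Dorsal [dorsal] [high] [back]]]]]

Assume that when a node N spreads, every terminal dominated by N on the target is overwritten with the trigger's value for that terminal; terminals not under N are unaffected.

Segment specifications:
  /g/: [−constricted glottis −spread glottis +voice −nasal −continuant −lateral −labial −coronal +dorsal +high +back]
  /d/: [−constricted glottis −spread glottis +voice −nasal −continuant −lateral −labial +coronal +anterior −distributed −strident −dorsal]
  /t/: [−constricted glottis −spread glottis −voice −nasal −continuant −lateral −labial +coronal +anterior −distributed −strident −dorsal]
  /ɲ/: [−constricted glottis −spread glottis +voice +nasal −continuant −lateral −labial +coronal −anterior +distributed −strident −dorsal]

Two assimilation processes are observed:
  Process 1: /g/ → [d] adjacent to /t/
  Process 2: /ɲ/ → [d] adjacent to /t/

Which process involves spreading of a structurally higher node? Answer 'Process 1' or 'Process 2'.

Process 2

In Process 1, [coronal], [anterior], [distributed], [strident], [dorsal], [high], [back] change, so the minimal spreading node is Place at depth 2.
In Process 2, [nasal], [anterior], [distributed] change, so the minimal spreading node is Supralaryngeal at depth 1.
Depth 1 < depth 2; Process 2 involves the structurally higher constituent Supralaryngeal.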